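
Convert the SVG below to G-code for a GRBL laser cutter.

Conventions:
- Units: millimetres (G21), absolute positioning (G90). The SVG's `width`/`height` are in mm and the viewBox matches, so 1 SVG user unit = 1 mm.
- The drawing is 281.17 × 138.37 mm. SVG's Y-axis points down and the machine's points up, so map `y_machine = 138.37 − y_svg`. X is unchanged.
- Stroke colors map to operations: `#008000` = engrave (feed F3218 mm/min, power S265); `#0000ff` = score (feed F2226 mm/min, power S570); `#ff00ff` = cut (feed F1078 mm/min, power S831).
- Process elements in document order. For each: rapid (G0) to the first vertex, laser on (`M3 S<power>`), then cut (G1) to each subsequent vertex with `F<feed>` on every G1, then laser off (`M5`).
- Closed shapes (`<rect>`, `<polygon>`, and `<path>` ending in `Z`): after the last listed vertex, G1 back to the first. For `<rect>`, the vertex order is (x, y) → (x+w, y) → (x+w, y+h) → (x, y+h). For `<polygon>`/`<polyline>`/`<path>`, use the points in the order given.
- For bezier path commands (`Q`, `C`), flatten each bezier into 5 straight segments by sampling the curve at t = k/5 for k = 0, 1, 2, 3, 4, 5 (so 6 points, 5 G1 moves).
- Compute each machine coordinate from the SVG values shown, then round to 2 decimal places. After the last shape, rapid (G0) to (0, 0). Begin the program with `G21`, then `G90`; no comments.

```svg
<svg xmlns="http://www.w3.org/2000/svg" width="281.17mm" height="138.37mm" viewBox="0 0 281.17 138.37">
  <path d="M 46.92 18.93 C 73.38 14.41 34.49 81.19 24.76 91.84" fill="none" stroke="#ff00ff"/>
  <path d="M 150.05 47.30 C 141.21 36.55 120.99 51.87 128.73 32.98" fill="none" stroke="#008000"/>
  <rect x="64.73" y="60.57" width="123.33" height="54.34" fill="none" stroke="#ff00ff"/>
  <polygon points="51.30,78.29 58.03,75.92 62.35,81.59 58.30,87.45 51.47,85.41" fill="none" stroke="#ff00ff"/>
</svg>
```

G21
G90
G0 X46.92 Y119.44
M3 S831
G1 X55.71 Y114.62 F1078
G1 X53.35 Y98.80 F1078
G1 X44.38 Y78.10 F1078
G1 X33.34 Y58.64 F1078
G1 X24.76 Y46.53 F1078
M5
G0 X150.05 Y91.07
M3 S265
G1 X143.70 Y94.87 F3218
G1 X136.50 Y95.31 F3218
G1 X130.35 Y95.28 F3218
G1 X127.13 Y97.68 F3218
G1 X128.73 Y105.39 F3218
M5
G0 X64.73 Y77.80
M3 S831
G1 X188.06 Y77.80 F1078
G1 X188.06 Y23.46 F1078
G1 X64.73 Y23.46 F1078
G1 X64.73 Y77.80 F1078
M5
G0 X51.30 Y60.08
M3 S831
G1 X58.03 Y62.45 F1078
G1 X62.35 Y56.78 F1078
G1 X58.30 Y50.92 F1078
G1 X51.47 Y52.96 F1078
G1 X51.30 Y60.08 F1078
M5
G0 X0.00 Y0.00

viewBox `0 0 281.17 138.37` with mm width/height → 1 unit = 1 mm. Flip: y_m = 138.37 − y_svg.

**Shape 1** — `<path>` cubic bezier, stroke `#ff00ff` → cut (S831, F1078). Control points (SVG): P0=(46.92,18.93), P1=(73.38,14.41), P2=(34.49,81.19), P3=(24.76,91.84); sampled at t=k/5. Machine vertices: (46.92,119.44) → (55.71,114.62) → (53.35,98.80) → (44.38,78.10) → (33.34,58.64) → (24.76,46.53). Open path.

**Shape 2** — `<path>` cubic bezier, stroke `#008000` → engrave (S265, F3218). Control points (SVG): P0=(150.05,47.30), P1=(141.21,36.55), P2=(120.99,51.87), P3=(128.73,32.98); sampled at t=k/5. Machine vertices: (150.05,91.07) → (143.70,94.87) → (136.50,95.31) → (130.35,95.28) → (127.13,97.68) → (128.73,105.39). Open path.

**Shape 3** — `<rect>` rectangle, stroke `#ff00ff` → cut (S831, F1078). Machine vertices: (64.73,77.80) → (188.06,77.80) → (188.06,23.46) → (64.73,23.46) → (64.73,77.80). Closed: final G1 returns to the first vertex.

**Shape 4** — `<polygon>` regular polygon, stroke `#ff00ff` → cut (S831, F1078). Machine vertices: (51.30,60.08) → (58.03,62.45) → (62.35,56.78) → (58.30,50.92) → (51.47,52.96) → (51.30,60.08). Closed: final G1 returns to the first vertex.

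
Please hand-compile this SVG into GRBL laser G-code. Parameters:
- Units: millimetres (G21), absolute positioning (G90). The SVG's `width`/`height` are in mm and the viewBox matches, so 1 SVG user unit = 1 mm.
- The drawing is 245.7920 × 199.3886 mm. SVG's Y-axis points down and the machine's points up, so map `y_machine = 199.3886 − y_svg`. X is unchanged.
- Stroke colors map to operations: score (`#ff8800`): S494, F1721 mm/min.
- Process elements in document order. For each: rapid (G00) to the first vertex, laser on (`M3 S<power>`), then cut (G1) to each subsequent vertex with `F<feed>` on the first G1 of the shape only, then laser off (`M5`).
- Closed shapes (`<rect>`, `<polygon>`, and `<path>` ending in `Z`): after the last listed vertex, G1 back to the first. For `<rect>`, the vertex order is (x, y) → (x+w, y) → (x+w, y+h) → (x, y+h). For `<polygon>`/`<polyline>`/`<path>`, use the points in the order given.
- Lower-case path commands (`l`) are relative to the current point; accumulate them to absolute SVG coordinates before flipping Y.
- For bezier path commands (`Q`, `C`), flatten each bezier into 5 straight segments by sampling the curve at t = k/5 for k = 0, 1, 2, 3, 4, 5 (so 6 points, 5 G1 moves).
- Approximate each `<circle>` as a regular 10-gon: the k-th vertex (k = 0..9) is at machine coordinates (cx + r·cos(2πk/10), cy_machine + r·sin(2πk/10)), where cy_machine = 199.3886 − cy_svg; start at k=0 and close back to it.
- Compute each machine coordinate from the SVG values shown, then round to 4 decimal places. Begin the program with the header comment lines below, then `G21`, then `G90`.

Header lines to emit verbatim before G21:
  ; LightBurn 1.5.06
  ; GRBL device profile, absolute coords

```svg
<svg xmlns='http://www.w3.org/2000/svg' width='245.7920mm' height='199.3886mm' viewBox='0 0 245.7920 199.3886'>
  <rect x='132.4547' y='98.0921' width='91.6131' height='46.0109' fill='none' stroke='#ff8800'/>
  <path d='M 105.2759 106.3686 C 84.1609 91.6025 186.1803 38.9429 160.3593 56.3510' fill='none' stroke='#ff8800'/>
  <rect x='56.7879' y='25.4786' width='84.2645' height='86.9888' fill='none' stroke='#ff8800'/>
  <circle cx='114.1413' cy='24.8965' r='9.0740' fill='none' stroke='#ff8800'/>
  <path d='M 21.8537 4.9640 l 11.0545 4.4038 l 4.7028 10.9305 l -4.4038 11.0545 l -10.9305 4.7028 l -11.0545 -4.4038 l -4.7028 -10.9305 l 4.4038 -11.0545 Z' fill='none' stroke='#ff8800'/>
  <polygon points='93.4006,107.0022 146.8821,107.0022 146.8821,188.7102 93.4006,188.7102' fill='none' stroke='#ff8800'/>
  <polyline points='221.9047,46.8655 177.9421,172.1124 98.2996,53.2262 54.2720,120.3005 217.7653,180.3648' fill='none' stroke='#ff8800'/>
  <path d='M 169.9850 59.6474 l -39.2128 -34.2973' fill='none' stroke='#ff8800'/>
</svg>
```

; LightBurn 1.5.06
; GRBL device profile, absolute coords
G21
G90
G00 X132.4547 Y101.2965
M3 S494
G1 X224.0678 Y101.2965 F1721
G1 X224.0678 Y55.2856
G1 X132.4547 Y55.2856
G1 X132.4547 Y101.2965
M5
G00 X105.2759 Y93.0200
M3 S494
G1 X105.3752 Y105.5632 F1721
G1 X122.9800 Y122.0187
G1 X146.0435 Y137.2043
G1 X162.5189 Y145.9380
G1 X160.3593 Y143.0376
M5
G00 X56.7879 Y173.9100
M3 S494
G1 X141.0524 Y173.9100 F1721
G1 X141.0524 Y86.9212
G1 X56.7879 Y86.9212
G1 X56.7879 Y173.9100
M5
G00 X123.2153 Y174.4921
M3 S494
G1 X121.4823 Y179.8257 F1721
G1 X116.9453 Y183.1220
G1 X111.3373 Y183.1220
G1 X106.8003 Y179.8257
G1 X105.0673 Y174.4921
G1 X106.8003 Y169.1585
G1 X111.3373 Y165.8622
G1 X116.9453 Y165.8622
G1 X121.4823 Y169.1585
G1 X123.2153 Y174.4921
M5
G00 X21.8537 Y194.4246
M3 S494
G1 X32.9082 Y190.0208 F1721
G1 X37.6110 Y179.0903
G1 X33.2072 Y168.0358
G1 X22.2767 Y163.3330
G1 X11.2222 Y167.7368
G1 X6.5194 Y178.6673
G1 X10.9232 Y189.7218
G1 X21.8537 Y194.4246
M5
G00 X93.4006 Y92.3864
M3 S494
G1 X146.8821 Y92.3864 F1721
G1 X146.8821 Y10.6784
G1 X93.4006 Y10.6784
G1 X93.4006 Y92.3864
M5
G00 X221.9047 Y152.5231
M3 S494
G1 X177.9421 Y27.2762 F1721
G1 X98.2996 Y146.1624
G1 X54.2720 Y79.0881
G1 X217.7653 Y19.0238
M5
G00 X169.9850 Y139.7412
M3 S494
G1 X130.7722 Y174.0385 F1721
M5

viewBox `0 0 245.7920 199.3886` with mm width/height → 1 unit = 1 mm. Flip: y_m = 199.3886 − y_svg.

**Shape 1** — `<rect>` rectangle, stroke `#ff8800` → score (S494, F1721). Machine vertices: (132.4547,101.2965) → (224.0678,101.2965) → (224.0678,55.2856) → (132.4547,55.2856) → (132.4547,101.2965). Closed: final G1 returns to the first vertex.

**Shape 2** — `<path>` cubic bezier, stroke `#ff8800` → score (S494, F1721). Control points (SVG): P0=(105.2759,106.3686), P1=(84.1609,91.6025), P2=(186.1803,38.9429), P3=(160.3593,56.3510); sampled at t=k/5. Machine vertices: (105.2759,93.0200) → (105.3752,105.5632) → (122.9800,122.0187) → (146.0435,137.2043) → (162.5189,145.9380) → (160.3593,143.0376). Open path.

**Shape 3** — `<rect>` rectangle, stroke `#ff8800` → score (S494, F1721). Machine vertices: (56.7879,173.9100) → (141.0524,173.9100) → (141.0524,86.9212) → (56.7879,86.9212) → (56.7879,173.9100). Closed: final G1 returns to the first vertex.

**Shape 4** — `<circle>` circle, stroke `#ff8800` → score (S494, F1721). Machine vertices: (123.2153,174.4921) → (121.4823,179.8257) → (116.9453,183.1220) → (111.3373,183.1220) → (106.8003,179.8257) → (105.0673,174.4921) → (106.8003,169.1585) → (111.3373,165.8622) → (116.9453,165.8622) → (121.4823,169.1585) → (123.2153,174.4921). Closed: final G1 returns to the first vertex.

**Shape 5** — `<path>` regular polygon, stroke `#ff8800` → score (S494, F1721). Machine vertices: (21.8537,194.4246) → (32.9082,190.0208) → (37.6110,179.0903) → (33.2072,168.0358) → (22.2767,163.3330) → (11.2222,167.7368) → (6.5194,178.6673) → (10.9232,189.7218) → (21.8537,194.4246). Closed: final G1 returns to the first vertex.

**Shape 6** — `<polygon>` rectangle, stroke `#ff8800` → score (S494, F1721). Machine vertices: (93.4006,92.3864) → (146.8821,92.3864) → (146.8821,10.6784) → (93.4006,10.6784) → (93.4006,92.3864). Closed: final G1 returns to the first vertex.

**Shape 7** — `<polyline>` open polyline, stroke `#ff8800` → score (S494, F1721). Machine vertices: (221.9047,152.5231) → (177.9421,27.2762) → (98.2996,146.1624) → (54.2720,79.0881) → (217.7653,19.0238). Open path.

**Shape 8** — `<path>` line segment, stroke `#ff8800` → score (S494, F1721). Machine vertices: (169.9850,139.7412) → (130.7722,174.0385). Open path.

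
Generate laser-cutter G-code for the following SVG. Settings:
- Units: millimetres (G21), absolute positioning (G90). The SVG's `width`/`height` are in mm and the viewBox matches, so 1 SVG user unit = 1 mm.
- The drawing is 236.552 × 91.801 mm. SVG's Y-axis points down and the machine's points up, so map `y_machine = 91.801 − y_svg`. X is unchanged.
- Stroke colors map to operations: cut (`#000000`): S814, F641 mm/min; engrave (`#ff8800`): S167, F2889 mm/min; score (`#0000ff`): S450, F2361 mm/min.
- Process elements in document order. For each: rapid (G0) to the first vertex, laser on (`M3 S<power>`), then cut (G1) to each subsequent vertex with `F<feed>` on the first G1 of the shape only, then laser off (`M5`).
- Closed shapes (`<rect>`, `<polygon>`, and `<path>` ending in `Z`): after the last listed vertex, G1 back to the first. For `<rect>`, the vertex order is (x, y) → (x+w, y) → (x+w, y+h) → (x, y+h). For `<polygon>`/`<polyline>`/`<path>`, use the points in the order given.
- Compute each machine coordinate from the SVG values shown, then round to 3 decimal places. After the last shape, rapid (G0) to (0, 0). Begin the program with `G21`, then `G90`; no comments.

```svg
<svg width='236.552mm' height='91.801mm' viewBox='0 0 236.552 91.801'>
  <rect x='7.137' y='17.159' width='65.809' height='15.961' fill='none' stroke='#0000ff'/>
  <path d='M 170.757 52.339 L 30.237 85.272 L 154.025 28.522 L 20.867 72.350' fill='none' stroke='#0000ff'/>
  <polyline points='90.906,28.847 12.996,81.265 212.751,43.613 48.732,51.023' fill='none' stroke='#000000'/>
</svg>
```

G21
G90
G0 X7.137 Y74.642
M3 S450
G1 X72.946 Y74.642 F2361
G1 X72.946 Y58.681
G1 X7.137 Y58.681
G1 X7.137 Y74.642
M5
G0 X170.757 Y39.462
M3 S450
G1 X30.237 Y6.529 F2361
G1 X154.025 Y63.279
G1 X20.867 Y19.451
M5
G0 X90.906 Y62.954
M3 S814
G1 X12.996 Y10.536 F641
G1 X212.751 Y48.188
G1 X48.732 Y40.778
M5
G0 X0.000 Y0.000

viewBox `0 0 236.552 91.801` with mm width/height → 1 unit = 1 mm. Flip: y_m = 91.801 − y_svg.

**Shape 1** — `<rect>` rectangle, stroke `#0000ff` → score (S450, F2361). Machine vertices: (7.137,74.642) → (72.946,74.642) → (72.946,58.681) → (7.137,58.681) → (7.137,74.642). Closed: final G1 returns to the first vertex.

**Shape 2** — `<path>` open polyline, stroke `#0000ff` → score (S450, F2361). Machine vertices: (170.757,39.462) → (30.237,6.529) → (154.025,63.279) → (20.867,19.451). Open path.

**Shape 3** — `<polyline>` open polyline, stroke `#000000` → cut (S814, F641). Machine vertices: (90.906,62.954) → (12.996,10.536) → (212.751,48.188) → (48.732,40.778). Open path.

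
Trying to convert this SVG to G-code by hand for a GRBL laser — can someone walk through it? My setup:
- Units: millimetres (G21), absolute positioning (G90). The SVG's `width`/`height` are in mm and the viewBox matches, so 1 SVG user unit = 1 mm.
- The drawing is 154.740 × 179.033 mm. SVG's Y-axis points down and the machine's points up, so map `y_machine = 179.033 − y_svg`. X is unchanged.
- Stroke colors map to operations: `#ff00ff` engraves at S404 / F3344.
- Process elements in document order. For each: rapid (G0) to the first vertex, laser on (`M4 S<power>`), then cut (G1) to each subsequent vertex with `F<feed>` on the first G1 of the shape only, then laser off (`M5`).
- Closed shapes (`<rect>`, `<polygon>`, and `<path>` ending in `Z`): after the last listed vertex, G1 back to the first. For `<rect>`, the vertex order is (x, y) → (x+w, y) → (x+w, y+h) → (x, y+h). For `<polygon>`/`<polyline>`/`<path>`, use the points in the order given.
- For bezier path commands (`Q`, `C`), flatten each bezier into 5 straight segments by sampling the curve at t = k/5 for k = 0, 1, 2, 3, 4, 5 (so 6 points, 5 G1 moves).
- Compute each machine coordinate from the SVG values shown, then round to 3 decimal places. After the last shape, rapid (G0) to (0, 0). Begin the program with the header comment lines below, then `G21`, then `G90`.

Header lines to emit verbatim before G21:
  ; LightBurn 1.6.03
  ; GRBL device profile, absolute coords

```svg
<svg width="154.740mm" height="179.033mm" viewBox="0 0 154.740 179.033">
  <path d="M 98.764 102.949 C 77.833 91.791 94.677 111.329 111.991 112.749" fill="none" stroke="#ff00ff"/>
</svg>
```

; LightBurn 1.6.03
; GRBL device profile, absolute coords
G21
G90
G0 X98.764 Y76.084
M4 S404
G1 X90.440 Y79.486 F3344
G1 X89.391 Y77.864
G1 X93.827 Y73.561
G1 X101.957 Y68.920
G1 X111.991 Y66.284
M5
G0 X0.000 Y0.000

1 u = 1 mm; y_m = 179.033 − y.

[1] `<path>` cubic bezier, #ff00ff→engrave S404 F3344: (98.764,76.084) → (90.440,79.486) → (89.391,77.864) → (93.827,73.561) → (101.957,68.920) → (111.991,66.284)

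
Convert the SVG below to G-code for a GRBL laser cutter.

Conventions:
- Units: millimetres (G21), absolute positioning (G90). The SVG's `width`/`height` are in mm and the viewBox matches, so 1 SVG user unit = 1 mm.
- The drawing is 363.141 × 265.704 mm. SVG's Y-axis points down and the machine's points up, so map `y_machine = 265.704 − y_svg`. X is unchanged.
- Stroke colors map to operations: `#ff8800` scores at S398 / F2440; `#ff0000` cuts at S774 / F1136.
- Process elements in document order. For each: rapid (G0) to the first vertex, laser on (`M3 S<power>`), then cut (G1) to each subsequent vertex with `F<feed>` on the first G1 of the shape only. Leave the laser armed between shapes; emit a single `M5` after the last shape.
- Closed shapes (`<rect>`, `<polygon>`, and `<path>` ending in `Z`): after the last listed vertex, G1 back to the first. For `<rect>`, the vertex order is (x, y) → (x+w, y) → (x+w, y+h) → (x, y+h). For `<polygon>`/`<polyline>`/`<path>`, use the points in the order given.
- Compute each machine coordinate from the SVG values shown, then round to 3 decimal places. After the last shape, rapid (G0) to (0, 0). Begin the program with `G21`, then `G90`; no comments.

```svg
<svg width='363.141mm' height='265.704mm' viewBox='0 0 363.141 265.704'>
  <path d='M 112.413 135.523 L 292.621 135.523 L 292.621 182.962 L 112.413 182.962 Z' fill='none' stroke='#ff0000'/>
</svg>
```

G21
G90
G0 X112.413 Y130.181
M3 S774
G1 X292.621 Y130.181 F1136
G1 X292.621 Y82.742
G1 X112.413 Y82.742
G1 X112.413 Y130.181
M5
G0 X0.000 Y0.000

viewBox `0 0 363.141 265.704` with mm width/height → 1 unit = 1 mm. Flip: y_m = 265.704 − y_svg.

**Shape 1** — `<path>` rectangle, stroke `#ff0000` → cut (S774, F1136). Machine vertices: (112.413,130.181) → (292.621,130.181) → (292.621,82.742) → (112.413,82.742) → (112.413,130.181). Closed: final G1 returns to the first vertex.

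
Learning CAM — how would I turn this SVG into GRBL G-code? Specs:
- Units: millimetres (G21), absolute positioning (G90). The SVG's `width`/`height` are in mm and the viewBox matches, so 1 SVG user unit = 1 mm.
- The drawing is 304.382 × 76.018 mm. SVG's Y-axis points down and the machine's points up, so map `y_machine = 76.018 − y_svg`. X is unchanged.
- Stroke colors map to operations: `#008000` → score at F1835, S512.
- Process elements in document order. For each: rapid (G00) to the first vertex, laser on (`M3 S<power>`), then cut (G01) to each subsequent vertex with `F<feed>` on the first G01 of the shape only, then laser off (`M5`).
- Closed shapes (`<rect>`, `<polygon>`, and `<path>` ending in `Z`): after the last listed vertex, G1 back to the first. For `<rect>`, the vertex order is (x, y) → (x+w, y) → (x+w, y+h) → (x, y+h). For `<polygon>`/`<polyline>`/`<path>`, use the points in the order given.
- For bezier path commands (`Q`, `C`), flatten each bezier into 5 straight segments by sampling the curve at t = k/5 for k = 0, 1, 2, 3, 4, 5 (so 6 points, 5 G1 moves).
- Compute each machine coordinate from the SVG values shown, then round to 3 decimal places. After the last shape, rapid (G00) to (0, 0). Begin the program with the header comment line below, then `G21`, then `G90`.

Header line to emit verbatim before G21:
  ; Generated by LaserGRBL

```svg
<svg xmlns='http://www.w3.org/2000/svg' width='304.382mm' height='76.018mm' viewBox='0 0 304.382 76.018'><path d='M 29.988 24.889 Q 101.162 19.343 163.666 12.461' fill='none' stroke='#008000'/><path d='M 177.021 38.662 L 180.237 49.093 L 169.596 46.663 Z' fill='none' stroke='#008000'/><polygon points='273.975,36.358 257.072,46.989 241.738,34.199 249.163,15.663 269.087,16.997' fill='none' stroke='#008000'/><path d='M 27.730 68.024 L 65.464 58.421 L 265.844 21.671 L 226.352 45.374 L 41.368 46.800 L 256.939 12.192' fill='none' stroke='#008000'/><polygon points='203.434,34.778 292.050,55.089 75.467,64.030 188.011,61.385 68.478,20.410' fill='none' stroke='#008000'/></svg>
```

; Generated by LaserGRBL
G21
G90
G00 X29.988 Y51.129
M3 S512
G01 X58.111 Y53.401 F1835
G01 X85.540 Y55.780
G01 X112.276 Y58.265
G01 X138.318 Y60.858
G01 X163.666 Y63.557
M5
G00 X177.021 Y37.356
M3 S512
G01 X180.237 Y26.925 F1835
G01 X169.596 Y29.355
G01 X177.021 Y37.356
M5
G00 X273.975 Y39.660
M3 S512
G01 X257.072 Y29.029 F1835
G01 X241.738 Y41.819
G01 X249.163 Y60.355
G01 X269.087 Y59.021
G01 X273.975 Y39.660
M5
G00 X27.730 Y7.994
M3 S512
G01 X65.464 Y17.597 F1835
G01 X265.844 Y54.347
G01 X226.352 Y30.644
G01 X41.368 Y29.218
G01 X256.939 Y63.826
M5
G00 X203.434 Y41.240
M3 S512
G01 X292.050 Y20.929 F1835
G01 X75.467 Y11.988
G01 X188.011 Y14.633
G01 X68.478 Y55.608
G01 X203.434 Y41.240
M5
G00 X0.000 Y0.000

viewBox `0 0 304.382 76.018` with mm width/height → 1 unit = 1 mm. Flip: y_m = 76.018 − y_svg.

**Shape 1** — `<path>` quadratic bezier, stroke `#008000` → score (S512, F1835). Control points (SVG): P0=(29.988,24.889), P1=(101.162,19.343), P2=(163.666,12.461); sampled at t=k/5. Machine vertices: (29.988,51.129) → (58.111,53.401) → (85.540,55.780) → (112.276,58.265) → (138.318,60.858) → (163.666,63.557). Open path.

**Shape 2** — `<path>` regular polygon, stroke `#008000` → score (S512, F1835). Machine vertices: (177.021,37.356) → (180.237,26.925) → (169.596,29.355) → (177.021,37.356). Closed: final G1 returns to the first vertex.

**Shape 3** — `<polygon>` regular polygon, stroke `#008000` → score (S512, F1835). Machine vertices: (273.975,39.660) → (257.072,29.029) → (241.738,41.819) → (249.163,60.355) → (269.087,59.021) → (273.975,39.660). Closed: final G1 returns to the first vertex.

**Shape 4** — `<path>` open polyline, stroke `#008000` → score (S512, F1835). Machine vertices: (27.730,7.994) → (65.464,17.597) → (265.844,54.347) → (226.352,30.644) → (41.368,29.218) → (256.939,63.826). Open path.

**Shape 5** — `<polygon>` closed polygon, stroke `#008000` → score (S512, F1835). Machine vertices: (203.434,41.240) → (292.050,20.929) → (75.467,11.988) → (188.011,14.633) → (68.478,55.608) → (203.434,41.240). Closed: final G1 returns to the first vertex.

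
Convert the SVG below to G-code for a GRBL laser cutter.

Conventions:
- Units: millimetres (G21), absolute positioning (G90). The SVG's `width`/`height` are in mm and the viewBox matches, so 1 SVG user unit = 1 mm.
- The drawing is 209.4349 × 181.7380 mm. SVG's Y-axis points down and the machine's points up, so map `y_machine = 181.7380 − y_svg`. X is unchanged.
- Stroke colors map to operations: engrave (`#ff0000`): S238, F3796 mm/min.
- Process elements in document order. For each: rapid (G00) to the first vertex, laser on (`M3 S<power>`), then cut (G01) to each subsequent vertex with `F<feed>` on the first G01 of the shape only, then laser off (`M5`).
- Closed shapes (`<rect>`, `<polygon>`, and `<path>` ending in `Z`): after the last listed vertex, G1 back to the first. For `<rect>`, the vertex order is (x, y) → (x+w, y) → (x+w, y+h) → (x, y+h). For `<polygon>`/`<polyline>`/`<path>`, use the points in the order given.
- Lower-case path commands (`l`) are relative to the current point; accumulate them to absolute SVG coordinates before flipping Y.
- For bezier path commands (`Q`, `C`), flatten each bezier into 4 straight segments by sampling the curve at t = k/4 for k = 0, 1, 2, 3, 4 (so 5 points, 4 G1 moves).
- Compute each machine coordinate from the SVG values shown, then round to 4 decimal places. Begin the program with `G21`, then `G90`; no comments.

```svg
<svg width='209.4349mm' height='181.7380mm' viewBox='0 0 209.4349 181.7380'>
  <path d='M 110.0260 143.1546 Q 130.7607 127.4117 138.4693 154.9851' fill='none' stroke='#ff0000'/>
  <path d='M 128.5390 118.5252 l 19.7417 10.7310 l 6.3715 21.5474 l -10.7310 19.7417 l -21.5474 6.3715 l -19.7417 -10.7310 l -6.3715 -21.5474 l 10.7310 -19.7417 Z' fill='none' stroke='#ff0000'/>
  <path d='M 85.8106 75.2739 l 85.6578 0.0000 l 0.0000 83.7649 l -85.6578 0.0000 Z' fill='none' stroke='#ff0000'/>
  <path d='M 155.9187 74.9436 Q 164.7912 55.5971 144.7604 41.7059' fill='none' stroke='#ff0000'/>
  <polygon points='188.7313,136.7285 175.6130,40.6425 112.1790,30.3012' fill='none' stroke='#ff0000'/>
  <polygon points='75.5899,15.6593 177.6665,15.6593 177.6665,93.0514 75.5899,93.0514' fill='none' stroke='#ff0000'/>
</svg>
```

G21
G90
G00 X110.0260 Y38.5834
M3 S238
G01 X119.5792 Y43.7476 F3796
G01 X127.5042 Y43.4972
G01 X133.8009 Y37.8323
G01 X138.4693 Y26.7529
M5
G00 X128.5390 Y63.2128
M3 S238
G01 X148.2807 Y52.4818 F3796
G01 X154.6522 Y30.9344
G01 X143.9212 Y11.1927
G01 X122.3738 Y4.8212
G01 X102.6321 Y15.5522
G01 X96.2606 Y37.0996
G01 X106.9916 Y56.8413
G01 X128.5390 Y63.2128
M5
G00 X85.8106 Y106.4641
M3 S238
G01 X171.4684 Y106.4641 F3796
G01 X171.4684 Y22.6992
G01 X85.8106 Y22.6992
G01 X85.8106 Y106.4641
M5
G00 X155.9187 Y106.7944
M3 S238
G01 X158.5485 Y116.1267 F3796
G01 X157.5654 Y124.7771
G01 X152.9693 Y132.7455
G01 X144.7604 Y140.0321
M5
G00 X188.7313 Y45.0095
M3 S238
G01 X175.6130 Y141.0955 F3796
G01 X112.1790 Y151.4368
G01 X188.7313 Y45.0095
M5
G00 X75.5899 Y166.0787
M3 S238
G01 X177.6665 Y166.0787 F3796
G01 X177.6665 Y88.6866
G01 X75.5899 Y88.6866
G01 X75.5899 Y166.0787
M5

Since the viewBox matches the mm dimensions, user units are millimetres directly. The only transform is the Y-flip y_m = 181.7380 − y_svg.

Shape 1 is a quadratic bezier drawn with `<path>`. Its stroke #ff0000 means engrave at S238, F3796. After flipping Y the toolpath is (110.0260,38.5834) → (119.5792,43.7476) → (127.5042,43.4972) → (133.8009,37.8323) → (138.4693,26.7529).

Shape 2 is a regular polygon drawn with `<path>`. Its stroke #ff0000 means engrave at S238, F3796. After flipping Y the toolpath is (128.5390,63.2128) → (148.2807,52.4818) → (154.6522,30.9344) → (143.9212,11.1927) → (122.3738,4.8212) → (102.6321,15.5522) → (96.2606,37.0996) → (106.9916,56.8413) → (128.5390,63.2128), returning to the start.

Shape 3 is a rectangle drawn with `<path>`. Its stroke #ff0000 means engrave at S238, F3796. After flipping Y the toolpath is (85.8106,106.4641) → (171.4684,106.4641) → (171.4684,22.6992) → (85.8106,22.6992) → (85.8106,106.4641), returning to the start.

Shape 4 is a quadratic bezier drawn with `<path>`. Its stroke #ff0000 means engrave at S238, F3796. After flipping Y the toolpath is (155.9187,106.7944) → (158.5485,116.1267) → (157.5654,124.7771) → (152.9693,132.7455) → (144.7604,140.0321).

Shape 5 is a closed polygon drawn with `<polygon>`. Its stroke #ff0000 means engrave at S238, F3796. After flipping Y the toolpath is (188.7313,45.0095) → (175.6130,141.0955) → (112.1790,151.4368) → (188.7313,45.0095), returning to the start.

Shape 6 is a rectangle drawn with `<polygon>`. Its stroke #ff0000 means engrave at S238, F3796. After flipping Y the toolpath is (75.5899,166.0787) → (177.6665,166.0787) → (177.6665,88.6866) → (75.5899,88.6866) → (75.5899,166.0787), returning to the start.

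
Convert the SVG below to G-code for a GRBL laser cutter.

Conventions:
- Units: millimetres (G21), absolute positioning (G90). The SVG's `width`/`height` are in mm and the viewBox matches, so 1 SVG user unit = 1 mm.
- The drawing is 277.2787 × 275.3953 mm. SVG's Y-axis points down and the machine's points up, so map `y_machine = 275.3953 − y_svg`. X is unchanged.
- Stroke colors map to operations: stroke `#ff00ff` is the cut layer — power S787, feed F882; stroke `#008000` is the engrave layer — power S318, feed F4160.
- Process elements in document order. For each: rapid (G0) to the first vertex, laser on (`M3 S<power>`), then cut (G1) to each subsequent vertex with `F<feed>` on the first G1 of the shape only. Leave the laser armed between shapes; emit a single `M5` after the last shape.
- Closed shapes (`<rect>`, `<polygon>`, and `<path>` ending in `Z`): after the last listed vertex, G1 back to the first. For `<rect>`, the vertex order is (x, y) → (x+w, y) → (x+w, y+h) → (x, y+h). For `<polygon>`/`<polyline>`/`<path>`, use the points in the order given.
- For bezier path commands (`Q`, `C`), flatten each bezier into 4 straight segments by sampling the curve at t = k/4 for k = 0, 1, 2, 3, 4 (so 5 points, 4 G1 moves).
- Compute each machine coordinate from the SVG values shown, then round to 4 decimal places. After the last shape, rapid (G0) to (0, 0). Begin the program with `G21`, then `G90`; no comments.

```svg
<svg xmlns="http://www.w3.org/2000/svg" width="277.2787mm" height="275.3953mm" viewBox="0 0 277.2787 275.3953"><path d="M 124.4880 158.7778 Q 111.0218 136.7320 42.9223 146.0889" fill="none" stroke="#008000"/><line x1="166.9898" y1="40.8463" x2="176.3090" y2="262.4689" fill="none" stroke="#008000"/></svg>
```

G21
G90
G0 X124.4880 Y116.6175
M3 S318
G1 X114.3403 Y125.6777 F4160
G1 X97.3635 Y130.8126
G1 X73.5575 Y132.0222
G1 X42.9223 Y129.3064
G0 X166.9898 Y234.5490
M3 S318
G1 X176.3090 Y12.9264 F4160
M5
G0 X0.0000 Y0.0000

1 u = 1 mm; y_m = 275.3953 − y.

[1] `<path>` quadratic bezier, #008000→engrave S318 F4160: (124.4880,116.6175) → (114.3403,125.6777) → (97.3635,130.8126) → (73.5575,132.0222) → (42.9223,129.3064)

[2] `<line>` line segment, #008000→engrave S318 F4160: (166.9898,234.5490) → (176.3090,12.9264)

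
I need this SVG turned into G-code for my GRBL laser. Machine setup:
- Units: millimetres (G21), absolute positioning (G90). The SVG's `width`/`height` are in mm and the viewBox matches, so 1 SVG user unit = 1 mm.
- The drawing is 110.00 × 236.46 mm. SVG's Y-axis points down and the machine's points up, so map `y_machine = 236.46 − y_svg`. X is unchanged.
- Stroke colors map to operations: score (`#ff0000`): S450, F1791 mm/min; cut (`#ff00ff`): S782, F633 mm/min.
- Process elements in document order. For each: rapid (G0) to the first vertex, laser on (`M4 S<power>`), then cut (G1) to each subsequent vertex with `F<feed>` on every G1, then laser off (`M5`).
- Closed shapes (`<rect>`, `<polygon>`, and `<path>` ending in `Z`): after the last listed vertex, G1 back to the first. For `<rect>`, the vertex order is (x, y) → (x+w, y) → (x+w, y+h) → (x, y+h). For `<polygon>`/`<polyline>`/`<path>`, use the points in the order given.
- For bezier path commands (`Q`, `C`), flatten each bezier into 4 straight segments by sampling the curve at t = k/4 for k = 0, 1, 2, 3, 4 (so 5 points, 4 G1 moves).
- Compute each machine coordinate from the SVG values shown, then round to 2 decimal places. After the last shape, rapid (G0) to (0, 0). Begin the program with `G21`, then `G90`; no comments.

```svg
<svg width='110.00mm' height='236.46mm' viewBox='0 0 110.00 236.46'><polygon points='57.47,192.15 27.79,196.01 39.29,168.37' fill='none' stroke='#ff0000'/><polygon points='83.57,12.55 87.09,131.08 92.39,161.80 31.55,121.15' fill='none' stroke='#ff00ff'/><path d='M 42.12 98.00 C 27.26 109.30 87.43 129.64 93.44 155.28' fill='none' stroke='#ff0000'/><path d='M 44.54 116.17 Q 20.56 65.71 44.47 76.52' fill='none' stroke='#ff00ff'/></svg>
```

G21
G90
G0 X57.47 Y44.31
M4 S450
G1 X27.79 Y40.45 F1791
G1 X39.29 Y68.09 F1791
G1 X57.47 Y44.31 F1791
M5
G0 X83.57 Y223.91
M4 S782
G1 X87.09 Y105.38 F633
G1 X92.39 Y74.66 F633
G1 X31.55 Y115.31 F633
G1 X83.57 Y223.91 F633
M5
G0 X42.12 Y138.46
M4 S450
G1 X43.02 Y128.35 F1791
G1 X59.95 Y115.20 F1791
G1 X80.80 Y99.36 F1791
G1 X93.44 Y81.18 F1791
M5
G0 X44.54 Y120.29
M4 S782
G1 X35.54 Y141.69 F633
G1 X32.53 Y155.43 F633
G1 X35.51 Y161.52 F633
G1 X44.47 Y159.94 F633
M5
G0 X0.00 Y0.00

1 u = 1 mm; y_m = 236.46 − y.

[1] `<polygon>` regular polygon, #ff0000→score S450 F1791: (57.47,44.31) → (27.79,40.45) → (39.29,68.09) → (57.47,44.31) (closed)

[2] `<polygon>` closed polygon, #ff00ff→cut S782 F633: (83.57,223.91) → (87.09,105.38) → (92.39,74.66) → (31.55,115.31) → (83.57,223.91) (closed)

[3] `<path>` cubic bezier, #ff0000→score S450 F1791: (42.12,138.46) → (43.02,128.35) → (59.95,115.20) → (80.80,99.36) → (93.44,81.18)

[4] `<path>` quadratic bezier, #ff00ff→cut S782 F633: (44.54,120.29) → (35.54,141.69) → (32.53,155.43) → (35.51,161.52) → (44.47,159.94)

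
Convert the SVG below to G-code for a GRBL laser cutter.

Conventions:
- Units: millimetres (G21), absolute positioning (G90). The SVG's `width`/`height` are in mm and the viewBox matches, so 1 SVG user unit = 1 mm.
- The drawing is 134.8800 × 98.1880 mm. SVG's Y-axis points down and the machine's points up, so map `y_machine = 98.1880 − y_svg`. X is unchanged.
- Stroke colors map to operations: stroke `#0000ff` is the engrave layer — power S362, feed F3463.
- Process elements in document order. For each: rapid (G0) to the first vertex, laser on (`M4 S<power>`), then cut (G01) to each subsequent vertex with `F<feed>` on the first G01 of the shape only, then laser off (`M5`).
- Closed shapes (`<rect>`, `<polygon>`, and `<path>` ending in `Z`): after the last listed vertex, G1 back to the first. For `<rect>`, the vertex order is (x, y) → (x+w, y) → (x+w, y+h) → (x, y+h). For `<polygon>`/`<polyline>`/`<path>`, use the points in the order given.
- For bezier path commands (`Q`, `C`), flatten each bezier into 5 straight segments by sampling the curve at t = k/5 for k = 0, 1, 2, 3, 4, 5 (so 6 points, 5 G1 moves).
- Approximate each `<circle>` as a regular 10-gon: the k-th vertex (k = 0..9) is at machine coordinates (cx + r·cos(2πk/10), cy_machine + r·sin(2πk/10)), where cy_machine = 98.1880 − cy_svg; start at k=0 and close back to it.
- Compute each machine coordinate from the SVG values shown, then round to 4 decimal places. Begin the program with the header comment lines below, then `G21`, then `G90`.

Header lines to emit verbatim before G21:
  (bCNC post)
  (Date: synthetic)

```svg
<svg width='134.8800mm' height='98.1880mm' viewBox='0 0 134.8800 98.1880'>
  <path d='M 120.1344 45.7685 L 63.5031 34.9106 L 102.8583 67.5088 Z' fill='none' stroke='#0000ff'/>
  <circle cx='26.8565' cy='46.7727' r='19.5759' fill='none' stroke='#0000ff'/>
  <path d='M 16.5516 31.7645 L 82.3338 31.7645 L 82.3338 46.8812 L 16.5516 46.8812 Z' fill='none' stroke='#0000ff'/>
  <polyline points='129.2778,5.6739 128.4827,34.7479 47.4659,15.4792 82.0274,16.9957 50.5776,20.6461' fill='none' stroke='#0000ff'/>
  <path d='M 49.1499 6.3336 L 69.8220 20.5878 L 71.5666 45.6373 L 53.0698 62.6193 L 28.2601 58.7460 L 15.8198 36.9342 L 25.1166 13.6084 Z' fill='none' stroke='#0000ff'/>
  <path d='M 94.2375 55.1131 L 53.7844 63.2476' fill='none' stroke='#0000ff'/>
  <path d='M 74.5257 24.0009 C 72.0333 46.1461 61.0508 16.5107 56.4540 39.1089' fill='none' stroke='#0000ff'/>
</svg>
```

(bCNC post)
(Date: synthetic)
G21
G90
G0 X120.1344 Y52.4195
M4 S362
G01 X63.5031 Y63.2774 F3463
G01 X102.8583 Y30.6792
G01 X120.1344 Y52.4195
M5
G0 X46.4324 Y51.4153
M4 S362
G01 X42.6937 Y62.9217 F3463
G01 X32.9058 Y70.0331
G01 X20.8072 Y70.0331
G01 X11.0193 Y62.9217
G01 X7.2806 Y51.4153
G01 X11.0193 Y39.9089
G01 X20.8072 Y32.7975
G01 X32.9058 Y32.7975
G01 X42.6937 Y39.9089
G01 X46.4324 Y51.4153
M5
G0 X16.5516 Y66.4235
M4 S362
G01 X82.3338 Y66.4235 F3463
G01 X82.3338 Y51.3068
G01 X16.5516 Y51.3068
G01 X16.5516 Y66.4235
M5
G0 X129.2778 Y92.5141
M4 S362
G01 X128.4827 Y63.4401 F3463
G01 X47.4659 Y82.7088
G01 X82.0274 Y81.1923
G01 X50.5776 Y77.5419
M5
G0 X49.1499 Y91.8544
M4 S362
G01 X69.8220 Y77.6002 F3463
G01 X71.5666 Y52.5507
G01 X53.0698 Y35.5687
G01 X28.2601 Y39.4420
G01 X15.8198 Y61.2538
G01 X25.1166 Y84.5796
G01 X49.1499 Y91.8544
M5
G0 X94.2375 Y43.0749
M4 S362
G01 X53.7844 Y34.9404 F3463
M5
G0 X74.5257 Y74.1871
M4 S362
G01 X72.1305 Y66.2815 F3463
G01 X68.4116 Y65.8106
G01 X64.0832 Y67.7817
G01 X59.8594 Y67.2021
G01 X56.4540 Y59.0791
M5

1 u = 1 mm; y_m = 98.1880 − y.

[1] `<path>` closed polygon, #0000ff→engrave S362 F3463: (120.1344,52.4195) → (63.5031,63.2774) → (102.8583,30.6792) → (120.1344,52.4195) (closed)

[2] `<circle>` circle, #0000ff→engrave S362 F3463: (46.4324,51.4153) → (42.6937,62.9217) → (32.9058,70.0331) → (20.8072,70.0331) → (11.0193,62.9217) → (7.2806,51.4153) → (11.0193,39.9089) → (20.8072,32.7975) → (32.9058,32.7975) → (42.6937,39.9089) → (46.4324,51.4153) (closed)

[3] `<path>` rectangle, #0000ff→engrave S362 F3463: (16.5516,66.4235) → (82.3338,66.4235) → (82.3338,51.3068) → (16.5516,51.3068) → (16.5516,66.4235) (closed)

[4] `<polyline>` open polyline, #0000ff→engrave S362 F3463: (129.2778,92.5141) → (128.4827,63.4401) → (47.4659,82.7088) → (82.0274,81.1923) → (50.5776,77.5419)

[5] `<path>` regular polygon, #0000ff→engrave S362 F3463: (49.1499,91.8544) → (69.8220,77.6002) → (71.5666,52.5507) → (53.0698,35.5687) → (28.2601,39.4420) → (15.8198,61.2538) → (25.1166,84.5796) → (49.1499,91.8544) (closed)

[6] `<path>` line segment, #0000ff→engrave S362 F3463: (94.2375,43.0749) → (53.7844,34.9404)

[7] `<path>` cubic bezier, #0000ff→engrave S362 F3463: (74.5257,74.1871) → (72.1305,66.2815) → (68.4116,65.8106) → (64.0832,67.7817) → (59.8594,67.2021) → (56.4540,59.0791)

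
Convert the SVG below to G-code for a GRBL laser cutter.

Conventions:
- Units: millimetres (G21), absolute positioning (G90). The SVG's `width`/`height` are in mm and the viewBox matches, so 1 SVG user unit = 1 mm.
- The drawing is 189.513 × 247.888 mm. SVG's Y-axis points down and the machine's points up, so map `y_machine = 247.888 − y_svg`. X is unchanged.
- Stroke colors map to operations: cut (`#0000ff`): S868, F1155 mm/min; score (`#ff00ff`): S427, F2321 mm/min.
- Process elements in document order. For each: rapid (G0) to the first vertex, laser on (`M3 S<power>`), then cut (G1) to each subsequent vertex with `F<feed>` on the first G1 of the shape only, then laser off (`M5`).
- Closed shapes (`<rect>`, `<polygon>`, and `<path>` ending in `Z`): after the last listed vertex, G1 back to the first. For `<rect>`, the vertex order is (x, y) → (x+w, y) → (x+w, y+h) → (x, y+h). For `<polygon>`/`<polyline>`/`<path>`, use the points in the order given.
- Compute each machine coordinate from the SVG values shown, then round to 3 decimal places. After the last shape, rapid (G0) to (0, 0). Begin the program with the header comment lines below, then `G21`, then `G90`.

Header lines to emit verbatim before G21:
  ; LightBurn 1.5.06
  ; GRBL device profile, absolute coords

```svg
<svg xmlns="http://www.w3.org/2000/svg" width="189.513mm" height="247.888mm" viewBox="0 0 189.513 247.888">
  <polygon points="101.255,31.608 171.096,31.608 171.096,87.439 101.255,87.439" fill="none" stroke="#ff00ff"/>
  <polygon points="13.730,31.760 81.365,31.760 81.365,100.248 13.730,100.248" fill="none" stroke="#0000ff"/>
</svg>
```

; LightBurn 1.5.06
; GRBL device profile, absolute coords
G21
G90
G0 X101.255 Y216.280
M3 S427
G1 X171.096 Y216.280 F2321
G1 X171.096 Y160.449
G1 X101.255 Y160.449
G1 X101.255 Y216.280
M5
G0 X13.730 Y216.128
M3 S868
G1 X81.365 Y216.128 F1155
G1 X81.365 Y147.640
G1 X13.730 Y147.640
G1 X13.730 Y216.128
M5
G0 X0.000 Y0.000

viewBox `0 0 189.513 247.888` with mm width/height → 1 unit = 1 mm. Flip: y_m = 247.888 − y_svg.

**Shape 1** — `<polygon>` rectangle, stroke `#ff00ff` → score (S427, F2321). Machine vertices: (101.255,216.280) → (171.096,216.280) → (171.096,160.449) → (101.255,160.449) → (101.255,216.280). Closed: final G1 returns to the first vertex.

**Shape 2** — `<polygon>` rectangle, stroke `#0000ff` → cut (S868, F1155). Machine vertices: (13.730,216.128) → (81.365,216.128) → (81.365,147.640) → (13.730,147.640) → (13.730,216.128). Closed: final G1 returns to the first vertex.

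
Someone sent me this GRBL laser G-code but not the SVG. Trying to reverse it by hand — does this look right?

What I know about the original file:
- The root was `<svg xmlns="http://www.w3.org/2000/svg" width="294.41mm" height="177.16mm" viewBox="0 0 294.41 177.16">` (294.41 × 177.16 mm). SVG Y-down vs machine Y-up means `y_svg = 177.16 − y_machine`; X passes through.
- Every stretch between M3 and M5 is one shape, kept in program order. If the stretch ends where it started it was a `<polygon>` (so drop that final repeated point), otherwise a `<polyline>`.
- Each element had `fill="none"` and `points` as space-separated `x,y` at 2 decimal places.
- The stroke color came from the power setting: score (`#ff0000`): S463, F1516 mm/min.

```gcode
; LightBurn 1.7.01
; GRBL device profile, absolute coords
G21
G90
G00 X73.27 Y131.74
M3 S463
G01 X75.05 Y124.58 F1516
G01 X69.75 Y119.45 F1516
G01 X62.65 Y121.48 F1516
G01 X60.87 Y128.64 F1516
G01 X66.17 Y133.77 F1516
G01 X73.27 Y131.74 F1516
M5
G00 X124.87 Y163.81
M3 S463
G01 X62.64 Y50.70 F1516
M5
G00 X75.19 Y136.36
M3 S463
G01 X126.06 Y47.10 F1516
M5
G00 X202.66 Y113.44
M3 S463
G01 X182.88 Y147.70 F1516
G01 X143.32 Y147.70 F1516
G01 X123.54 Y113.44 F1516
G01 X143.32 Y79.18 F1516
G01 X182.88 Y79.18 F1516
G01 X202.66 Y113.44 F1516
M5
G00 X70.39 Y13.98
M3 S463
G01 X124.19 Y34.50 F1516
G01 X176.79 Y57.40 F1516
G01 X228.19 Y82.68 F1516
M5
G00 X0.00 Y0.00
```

<svg xmlns="http://www.w3.org/2000/svg" width="294.41mm" height="177.16mm" viewBox="0 0 294.41 177.16">
  <polygon points="73.27,45.42 75.05,52.58 69.75,57.71 62.65,55.68 60.87,48.52 66.17,43.39" fill="none" stroke="#ff0000"/>
  <polyline points="124.87,13.35 62.64,126.46" fill="none" stroke="#ff0000"/>
  <polyline points="75.19,40.80 126.06,130.06" fill="none" stroke="#ff0000"/>
  <polygon points="202.66,63.72 182.88,29.46 143.32,29.46 123.54,63.72 143.32,97.98 182.88,97.98" fill="none" stroke="#ff0000"/>
  <polyline points="70.39,163.18 124.19,142.66 176.79,119.76 228.19,94.48" fill="none" stroke="#ff0000"/>
</svg>

Each laser-on run becomes one SVG element. Flip Y back into SVG space with y_svg = 177.16 − y_machine. Every run uses S463, so all elements get stroke `#ff0000` (score).

Run 1: The run returns to its start, so emit a `<polygon>` with points (Y-flipped): 73.27,45.42 75.05,52.58 69.75,57.71 62.65,55.68 60.87,48.52 66.17,43.39.

Run 2: The run is open, so emit a `<polyline>` with points (Y-flipped): 124.87,13.35 62.64,126.46.

Run 3: The run is open, so emit a `<polyline>` with points (Y-flipped): 75.19,40.80 126.06,130.06.

Run 4: The run returns to its start, so emit a `<polygon>` with points (Y-flipped): 202.66,63.72 182.88,29.46 143.32,29.46 123.54,63.72 143.32,97.98 182.88,97.98.

Run 5: The run is open, so emit a `<polyline>` with points (Y-flipped): 70.39,163.18 124.19,142.66 176.79,119.76 228.19,94.48.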